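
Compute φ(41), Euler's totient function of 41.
40

Prime factorization: 41 = 41
Using the formula φ(n) = n × Π(1 - 1/p) for each prime factor p:
φ(41) = 41 × (1 - 1/41)
φ(41) = 40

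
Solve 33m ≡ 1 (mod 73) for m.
33^(-1) ≡ 31 (mod 73). Verification: 33 × 31 = 1023 ≡ 1 (mod 73)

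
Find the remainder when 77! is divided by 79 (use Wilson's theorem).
(78)! = (77)! × (78) ≡ -1 (mod 79). So (77)! ≡ -1 × (78)^(-1) ≡ (-1)×(-1) = 1 (mod 79)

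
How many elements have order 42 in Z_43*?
Number of primitive roots mod 43 = φ(42) = 12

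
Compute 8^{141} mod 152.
56

Using successive squaring:
Binary expansion of 141: 10001101
Powers of 8 mod 152 (each is the square of the previous):
  8^1 ≡ 8 (mod 152)
  8^2 ≡ 8² = 64 ≡ 64 (mod 152)
  8^4 ≡ 64² = 4096 ≡ 144 (mod 152)
  8^8 ≡ 144² = 20736 ≡ 64 (mod 152)
  8^16 ≡ 64² = 4096 ≡ 144 (mod 152)
  8^32 ≡ 144² = 20736 ≡ 64 (mod 152)
  8^64 ≡ 64² = 4096 ≡ 144 (mod 152)
  8^128 ≡ 144² = 20736 ≡ 64 (mod 152)
141 = 128 + 8 + 4 + 1, so 8^141 = 8^128 × 8^8 × 8^4 × 8^1 ≡ 64 × 64 × 144 × 8 (mod 152)
Multiplying step by step:
  64 × 64 = 4096 ≡ 144 (mod 152)
  144 × 144 = 20736 ≡ 64 (mod 152)
  64 × 8 = 512 ≡ 56 (mod 152)
Result: 8^141 ≡ 56 (mod 152)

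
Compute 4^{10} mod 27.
4

Using successive squaring:
Binary expansion of 10: 1010
Powers of 4 mod 27 (each is the square of the previous):
  4^1 ≡ 4 (mod 27)
  4^2 ≡ 4² = 16 ≡ 16 (mod 27)
  4^4 ≡ 16² = 256 ≡ 13 (mod 27)
  4^8 ≡ 13² = 169 ≡ 7 (mod 27)
10 = 8 + 2, so 4^10 = 4^8 × 4^2 ≡ 7 × 16 (mod 27)
Multiplying step by step:
  7 × 16 = 112 ≡ 4 (mod 27)
Result: 4^10 ≡ 4 (mod 27)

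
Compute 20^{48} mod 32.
0

Using successive squaring:
Binary expansion of 48: 110000
Powers of 20 mod 32 (each is the square of the previous):
  20^1 ≡ 20 (mod 32)
  20^2 ≡ 20² = 400 ≡ 16 (mod 32)
  20^4 ≡ 16² = 256 ≡ 0 (mod 32)
  20^8 ≡ 0² = 0 ≡ 0 (mod 32)
  20^16 ≡ 0² = 0 ≡ 0 (mod 32)
  20^32 ≡ 0² = 0 ≡ 0 (mod 32)
48 = 32 + 16, so 20^48 = 20^32 × 20^16 ≡ 0 × 0 (mod 32)
Multiplying step by step:
  0 × 0 = 0 ≡ 0 (mod 32)
Result: 20^48 ≡ 0 (mod 32)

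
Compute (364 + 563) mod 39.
30

(364 + 563) = 927
927 mod 39 = 30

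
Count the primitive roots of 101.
40

The number of primitive roots modulo p is φ(p-1) = φ(100)
φ(100) = 40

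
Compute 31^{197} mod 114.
103

Using successive squaring:
Binary expansion of 197: 11000101
Powers of 31 mod 114 (each is the square of the previous):
  31^1 ≡ 31 (mod 114)
  31^2 ≡ 31² = 961 ≡ 49 (mod 114)
  31^4 ≡ 49² = 2401 ≡ 7 (mod 114)
  31^8 ≡ 7² = 49 ≡ 49 (mod 114)
  31^16 ≡ 49² = 2401 ≡ 7 (mod 114)
  31^32 ≡ 7² = 49 ≡ 49 (mod 114)
  31^64 ≡ 49² = 2401 ≡ 7 (mod 114)
  31^128 ≡ 7² = 49 ≡ 49 (mod 114)
197 = 128 + 64 + 4 + 1, so 31^197 = 31^128 × 31^64 × 31^4 × 31^1 ≡ 49 × 7 × 7 × 31 (mod 114)
Multiplying step by step:
  49 × 7 = 343 ≡ 1 (mod 114)
  1 × 7 = 7 ≡ 7 (mod 114)
  7 × 31 = 217 ≡ 103 (mod 114)
Result: 31^197 ≡ 103 (mod 114)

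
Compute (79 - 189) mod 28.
2

(79 - 189) = -110
-110 mod 28 = 2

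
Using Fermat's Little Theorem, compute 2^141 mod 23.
By Fermat: 2^{22} ≡ 1 (mod 23). 141 = 6×22 + 9. So 2^{141} ≡ 2^{9} ≡ 6 (mod 23)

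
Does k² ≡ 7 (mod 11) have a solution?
By Euler's criterion: 7^{5} ≡ 10 (mod 11). Since this equals -1 (≡ 10), 7 is not a QR.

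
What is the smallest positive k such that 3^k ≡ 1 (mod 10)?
Powers of 3 mod 10: 3^1≡3, 3^2≡9, 3^3≡7, 3^4≡1. Order = 4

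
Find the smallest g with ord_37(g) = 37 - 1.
p - 1 = 36 has prime divisors 2, 3. h is a primitive root mod 37 iff h^(36/q) ≢ 1 (mod 37) for each such q.
h = 2: 2^18 ≡ 36, 2^12 ≡ 26 (mod 37); none is 1, so 2 has order 36 and is a primitive root.
The smallest primitive root mod 37 is g = 2.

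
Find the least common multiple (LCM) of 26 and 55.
1430

First find GCD(26, 55) using the Euclidean algorithm:
26 = 0 × 55 + 26
55 = 2 × 26 + 3
26 = 8 × 3 + 2
3 = 1 × 2 + 1
2 = 2 × 1 + 0
GCD(26, 55) = 1

LCM formula: LCM(a, b) = (a × b) / GCD(a, b)
LCM(26, 55) = (26 × 55) / 1
LCM(26, 55) = 1430 / 1
LCM(26, 55) = 1430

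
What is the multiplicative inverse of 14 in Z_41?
14^(-1) ≡ 3 (mod 41). Verification: 14 × 3 = 42 ≡ 1 (mod 41)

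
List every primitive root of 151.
Primitive roots mod 151: {6, 7, 12, 13, 14, 15, 30, 35, 48, 51, 52, 54, 56, 61, 63, 71, 77, 82, 89, 93, 96, 102, 104, 106, 108, 109, 111, 112, 114, 115, 117, 120, 126, 129, 130, 133, 134, 140, 141, 146}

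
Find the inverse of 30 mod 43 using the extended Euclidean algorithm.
Extended GCD: 30(-10) + 43(7) = 1. So 30^(-1) ≡ 33 ≡ 33 (mod 43). Verify: 30 × 33 = 990 ≡ 1 (mod 43)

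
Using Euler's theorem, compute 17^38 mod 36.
By Euler: 17^{12} ≡ 1 (mod 36) since gcd(17, 36) = 1. 38 = 3×12 + 2. So 17^{38} ≡ 17^{2} ≡ 1 (mod 36)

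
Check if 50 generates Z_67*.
p - 1 = 66 has prime divisors 2, 3, 11. Check 50^(66/q) mod 67 for each: 50^(66/2) = 50^33 ≡ 66, 50^(66/3) = 50^22 ≡ 37, 50^(66/11) = 50^6 ≡ 15 (mod 67). None of these is 1, so 50 has order 66 = φ(67), so it is a primitive root mod 67.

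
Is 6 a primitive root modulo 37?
No

To verify, check if 6^(36/q) ≢ 1 (mod 37) for each prime divisor q of 36
Divisors of 36 = 36: [1, 2, 3, 4, 6, 9, 12, 18, 36]
  6^(36/2) = 6^18 ≡ 36 (mod 37)
  6^(36/3) = 6^12 ≡ 1 (mod 37)
Conclusion: 6 is not a primitive root modulo 37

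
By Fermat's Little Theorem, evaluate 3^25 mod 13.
By Fermat: 3^{12} ≡ 1 (mod 13). 25 = 2×12 + 1. So 3^{25} ≡ 3^{1} ≡ 3 (mod 13)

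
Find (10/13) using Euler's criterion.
(10/13) = 10^{6} mod 13 = 1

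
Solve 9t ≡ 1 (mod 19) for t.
17

Using Extended Euclidean Algorithm:
gcd(9, 19) = 1
Bezout coefficients: 9 × -2 + 19 × 1 = 1
So 9 × -2 ≡ 1 (mod 19)
The inverse is -2 mod 19 = 17
Verification: 9 × 17 = 153 = 8 × 19 + 1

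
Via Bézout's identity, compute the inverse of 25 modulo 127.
Extended GCD: 25(61) + 127(-12) = 1. So 25^(-1) ≡ 61 ≡ 61 (mod 127). Verify: 25 × 61 = 1525 ≡ 1 (mod 127)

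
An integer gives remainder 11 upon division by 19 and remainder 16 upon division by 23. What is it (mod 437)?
M = 19 × 23 = 437. M₁ = 23, y₁ ≡ 5 (mod 19). M₂ = 19, y₂ ≡ 17 (mod 23). y = 11×23×5 + 16×19×17 ≡ 315 (mod 437). The smallest positive such number is 315.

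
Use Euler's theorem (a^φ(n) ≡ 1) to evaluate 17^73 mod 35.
By Euler: 17^{24} ≡ 1 (mod 35) since gcd(17, 35) = 1. 73 = 3×24 + 1. So 17^{73} ≡ 17^{1} ≡ 17 (mod 35)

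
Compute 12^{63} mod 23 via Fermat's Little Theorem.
8

By Fermat's Little Theorem, a^(p-1) ≡ 1 (mod p) for prime p and gcd(a, p) = 1
Here p = 23, so 12^22 ≡ 1 (mod 23)
We can reduce the exponent: 63 mod 22 = 19
So 12^63 ≡ 12^19 (mod 23)
Computing: 12^19 mod 23 = 8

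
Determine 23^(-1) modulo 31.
23^(-1) ≡ 27 (mod 31). Verification: 23 × 27 = 621 ≡ 1 (mod 31)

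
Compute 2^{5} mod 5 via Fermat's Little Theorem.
2

By Fermat's Little Theorem, a^(p-1) ≡ 1 (mod p) for prime p and gcd(a, p) = 1
Here p = 5, so 2^4 ≡ 1 (mod 5)
We can reduce the exponent: 5 mod 4 = 1
So 2^5 ≡ 2^1 (mod 5)
Computing: 2^1 mod 5 = 2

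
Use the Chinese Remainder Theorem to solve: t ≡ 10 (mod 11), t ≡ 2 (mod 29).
M = 11 × 29 = 319. M₁ = 29, y₁ ≡ 8 (mod 11). M₂ = 11, y₂ ≡ 8 (mod 29). t = 10×29×8 + 2×11×8 ≡ 263 (mod 319)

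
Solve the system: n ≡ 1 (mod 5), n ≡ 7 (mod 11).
M = 5 × 11 = 55. M₁ = 11, y₁ ≡ 1 (mod 5). M₂ = 5, y₂ ≡ 9 (mod 11). n = 1×11×1 + 7×5×9 ≡ 51 (mod 55)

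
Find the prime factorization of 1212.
2^2 × 3 × 101

Divide by primes starting from smallest:
1212 ÷ 2 = 606
606 ÷ 2 = 303
303 ÷ 3 = 101
101 ÷ 101 = 1

1212 = 2^2 × 3 × 101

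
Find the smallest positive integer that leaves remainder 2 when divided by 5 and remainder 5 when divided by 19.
M = 5 × 19 = 95. M₁ = 19, y₁ ≡ 4 (mod 5). M₂ = 5, y₂ ≡ 4 (mod 19). r = 2×19×4 + 5×5×4 ≡ 62 (mod 95). The smallest positive such number is 62.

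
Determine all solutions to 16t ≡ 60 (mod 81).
24

Since gcd(16, 81) = 1 divides 60, a solution exists.
Multiply both sides by the inverse of 16 mod 81:
  16^(-1) mod 81 = 76
  x ≡ 76 × 60 ≡ 4560 ≡ 24 (mod 81)
Verification: 16 × 24 = 384 = 4 × 81 + 60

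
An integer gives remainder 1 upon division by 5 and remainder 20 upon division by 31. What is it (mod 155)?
M = 5 × 31 = 155. M₁ = 31, y₁ ≡ 1 (mod 5). M₂ = 5, y₂ ≡ 25 (mod 31). x = 1×31×1 + 20×5×25 ≡ 51 (mod 155). The smallest positive such number is 51.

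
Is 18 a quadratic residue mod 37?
By Euler's criterion: 18^{18} ≡ 36 (mod 37). Since this equals -1 (≡ 36), 18 is not a QR.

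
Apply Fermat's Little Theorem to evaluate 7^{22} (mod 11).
5

By Fermat's Little Theorem, a^(p-1) ≡ 1 (mod p) for prime p and gcd(a, p) = 1
Here p = 11, so 7^10 ≡ 1 (mod 11)
We can reduce the exponent: 22 mod 10 = 2
So 7^22 ≡ 7^2 (mod 11)
Computing: 7^2 mod 11 = 5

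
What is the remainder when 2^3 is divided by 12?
3 = 2 + 1 (binary 11). Repeated squaring mod 12: 2^1 ≡ 2; 2^2 ≡ 2² = 4 ≡ 4. Multiply: 2^3 = 2^2 × 2^1 ≡ 4 × 2 (mod 12): 4 × 2 = 8 ≡ 8. So 2^3 ≡ 8 (mod 12).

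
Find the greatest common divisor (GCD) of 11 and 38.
1

Using the Euclidean algorithm:
11 = 0 × 38 + 11
38 = 3 × 11 + 5
11 = 2 × 5 + 1
5 = 5 × 1 + 0

GCD(11, 38) = 1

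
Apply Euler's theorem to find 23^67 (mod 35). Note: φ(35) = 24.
By Euler: 23^{24} ≡ 1 (mod 35) since gcd(23, 35) = 1. 67 = 2×24 + 19. So 23^{67} ≡ 23^{19} ≡ 2 (mod 35)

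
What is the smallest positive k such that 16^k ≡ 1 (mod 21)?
Powers of 16 mod 21: 16^1≡16, 16^2≡4, 16^3≡1. Order = 3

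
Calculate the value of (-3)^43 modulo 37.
Using Fermat: (-3)^{36} ≡ 1 (mod 37). 43 ≡ 7 (mod 36). So (-3)^{43} ≡ (-3)^{7} ≡ 33 (mod 37)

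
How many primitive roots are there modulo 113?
Number of primitive roots mod 113 = φ(112) = 48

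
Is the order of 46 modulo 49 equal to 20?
No, the actual order is 21, not 20.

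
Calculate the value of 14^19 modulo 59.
Using repeated squaring. 19 = 16 + 2 + 1 (binary 10011). Repeated squaring mod 59: 14^1 ≡ 14; 14^2 ≡ 14² = 196 ≡ 19; 14^4 ≡ 19² = 361 ≡ 7; 14^8 ≡ 7² = 49 ≡ 49; 14^16 ≡ 49² = 2401 ≡ 41. Multiply: 14^19 = 14^16 × 14^2 × 14^1 ≡ 41 × 19 × 14 (mod 59): 41 × 19 = 779 ≡ 12; 12 × 14 = 168 ≡ 50. So 14^19 ≡ 50 (mod 59).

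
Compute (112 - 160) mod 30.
12

(112 - 160) = -48
-48 mod 30 = 12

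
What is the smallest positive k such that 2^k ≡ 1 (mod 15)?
Powers of 2 mod 15: 2^1≡2, 2^2≡4, 2^3≡8, 2^4≡1. Order = 4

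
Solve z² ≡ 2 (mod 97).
The square roots of 2 mod 97 are 83 and 14. Verify: 83² = 6889 ≡ 2 (mod 97)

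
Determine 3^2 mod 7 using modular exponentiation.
2 = 2 (binary 10). Repeated squaring mod 7: 3^1 ≡ 3; 3^2 ≡ 3² = 9 ≡ 2. So 3^2 ≡ 2 (mod 7).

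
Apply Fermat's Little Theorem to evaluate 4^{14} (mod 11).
3

By Fermat's Little Theorem, a^(p-1) ≡ 1 (mod p) for prime p and gcd(a, p) = 1
Here p = 11, so 4^10 ≡ 1 (mod 11)
We can reduce the exponent: 14 mod 10 = 4
So 4^14 ≡ 4^4 (mod 11)
Computing: 4^4 mod 11 = 3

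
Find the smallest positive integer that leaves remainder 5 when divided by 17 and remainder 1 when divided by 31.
M = 17 × 31 = 527. M₁ = 31, y₁ ≡ 11 (mod 17). M₂ = 17, y₂ ≡ 11 (mod 31). r = 5×31×11 + 1×17×11 ≡ 311 (mod 527). The smallest positive such number is 311.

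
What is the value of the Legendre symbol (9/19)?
(9/19) = 9^{9} mod 19 = 1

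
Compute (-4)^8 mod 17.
(-4) ≡ 13 (mod 17). 8 = 8 (binary 1000). Repeated squaring mod 17: 13^1 ≡ 13; 13^2 ≡ 13² = 169 ≡ 16; 13^4 ≡ 16² = 256 ≡ 1; 13^8 ≡ 1² = 1 ≡ 1. So (-4)^8 ≡ 1 (mod 17).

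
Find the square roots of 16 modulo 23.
The square roots of 16 mod 23 are 4 and 19. Verify: 4² = 16 ≡ 16 (mod 23)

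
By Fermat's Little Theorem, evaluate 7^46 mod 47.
By Fermat's Little Theorem, 7^{46} ≡ 1 (mod 47) since 47 is prime and gcd(7, 47) = 1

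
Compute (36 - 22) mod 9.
5

(36 - 22) = 14
14 mod 9 = 5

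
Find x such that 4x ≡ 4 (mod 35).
1

Since gcd(4, 35) = 1 divides 4, a solution exists.
Multiply both sides by the inverse of 4 mod 35:
  4^(-1) mod 35 = 9
  x ≡ 9 × 4 ≡ 36 ≡ 1 (mod 35)
Verification: 4 × 1 = 4 = 0 × 35 + 4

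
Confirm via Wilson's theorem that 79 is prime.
(78)! mod 79 = 78. Since this equals -1 (mod 79), Wilson confirms 79 is prime.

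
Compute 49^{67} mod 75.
49

Using successive squaring:
Binary expansion of 67: 1000011
Powers of 49 mod 75 (each is the square of the previous):
  49^1 ≡ 49 (mod 75)
  49^2 ≡ 49² = 2401 ≡ 1 (mod 75)
  49^4 ≡ 1² = 1 ≡ 1 (mod 75)
  49^8 ≡ 1² = 1 ≡ 1 (mod 75)
  49^16 ≡ 1² = 1 ≡ 1 (mod 75)
  49^32 ≡ 1² = 1 ≡ 1 (mod 75)
  49^64 ≡ 1² = 1 ≡ 1 (mod 75)
67 = 64 + 2 + 1, so 49^67 = 49^64 × 49^2 × 49^1 ≡ 1 × 1 × 49 (mod 75)
Multiplying step by step:
  1 × 1 = 1 ≡ 1 (mod 75)
  1 × 49 = 49 ≡ 49 (mod 75)
Result: 49^67 ≡ 49 (mod 75)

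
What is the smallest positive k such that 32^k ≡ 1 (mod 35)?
Powers of 32 mod 35: 32^1≡32, 32^2≡9, 32^3≡8, 32^4≡11, 32^5≡2, 32^6≡29, 32^7≡18, 32^8≡16, 32^9≡22, 32^10≡4, 32^11≡23, 32^12≡1. Order = 12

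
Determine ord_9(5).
Powers of 5 mod 9: 5^1≡5, 5^2≡7, 5^3≡8, 5^4≡4, 5^5≡2, 5^6≡1. Order = 6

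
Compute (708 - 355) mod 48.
17

(708 - 355) = 353
353 mod 48 = 17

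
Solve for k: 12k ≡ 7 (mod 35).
21

Since gcd(12, 35) = 1 divides 7, a solution exists.
Multiply both sides by the inverse of 12 mod 35:
  12^(-1) mod 35 = 3
  x ≡ 3 × 7 ≡ 21 ≡ 21 (mod 35)
Verification: 12 × 21 = 252 = 7 × 35 + 7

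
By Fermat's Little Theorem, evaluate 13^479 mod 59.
By Fermat: 13^{58} ≡ 1 (mod 59). 479 = 8×58 + 15. So 13^{479} ≡ 13^{15} ≡ 39 (mod 59)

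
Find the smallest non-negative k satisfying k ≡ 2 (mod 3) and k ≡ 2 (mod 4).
M = 3 × 4 = 12. M₁ = 4, y₁ ≡ 1 (mod 3). M₂ = 3, y₂ ≡ 3 (mod 4). k = 2×4×1 + 2×3×3 ≡ 2 (mod 12)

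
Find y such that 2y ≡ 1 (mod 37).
2^(-1) ≡ 19 (mod 37). Verification: 2 × 19 = 38 ≡ 1 (mod 37)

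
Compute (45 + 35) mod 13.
2

(45 + 35) = 80
80 mod 13 = 2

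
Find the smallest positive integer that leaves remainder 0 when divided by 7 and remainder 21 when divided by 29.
M = 7 × 29 = 203. M₁ = 29, y₁ ≡ 1 (mod 7). M₂ = 7, y₂ ≡ 25 (mod 29). r = 0×29×1 + 21×7×25 ≡ 21 (mod 203). The smallest positive such number is 21.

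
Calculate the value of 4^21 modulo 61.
Using repeated squaring. 21 = 16 + 4 + 1 (binary 10101). Repeated squaring mod 61: 4^1 ≡ 4; 4^2 ≡ 4² = 16 ≡ 16; 4^4 ≡ 16² = 256 ≡ 12; 4^8 ≡ 12² = 144 ≡ 22; 4^16 ≡ 22² = 484 ≡ 57. Multiply: 4^21 = 4^16 × 4^4 × 4^1 ≡ 57 × 12 × 4 (mod 61): 57 × 12 = 684 ≡ 13; 13 × 4 = 52 ≡ 52. So 4^21 ≡ 52 (mod 61).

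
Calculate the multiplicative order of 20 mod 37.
Powers of 20 mod 37: 20^1≡20, 20^2≡30, 20^3≡8, 20^4≡12, 20^5≡18, 20^6≡27, 20^7≡22, 20^8≡33, 20^9≡31, 20^10≡28, 20^11≡5, 20^12≡26, 20^13≡2, 20^14≡3, 20^15≡23, 20^16≡16, 20^17≡24, 20^18≡36, 20^19≡17, 20^20≡7, 20^21≡29, 20^22≡25, 20^23≡19, 20^24≡10, 20^25≡15, 20^26≡4, 20^27≡6, 20^28≡9, 20^29≡32, 20^30≡11, 20^31≡35, 20^32≡34, 20^33≡14, 20^34≡21, 20^35≡13, 20^36≡1. Order = 36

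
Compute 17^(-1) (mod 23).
17^(-1) ≡ 19 (mod 23). Verification: 17 × 19 = 323 ≡ 1 (mod 23)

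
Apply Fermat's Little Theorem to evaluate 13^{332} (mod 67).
35

By Fermat's Little Theorem, a^(p-1) ≡ 1 (mod p) for prime p and gcd(a, p) = 1
Here p = 67, so 13^66 ≡ 1 (mod 67)
We can reduce the exponent: 332 mod 66 = 2
So 13^332 ≡ 13^2 (mod 67)
Computing: 13^2 mod 67 = 35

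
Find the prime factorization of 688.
2^4 × 43

Divide by primes starting from smallest:
688 ÷ 2 = 344
344 ÷ 2 = 172
172 ÷ 2 = 86
86 ÷ 2 = 43
43 ÷ 43 = 1

688 = 2^4 × 43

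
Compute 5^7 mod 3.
5 ≡ 2 (mod 3). 7 = 4 + 2 + 1 (binary 111). Repeated squaring mod 3: 2^1 ≡ 2; 2^2 ≡ 2² = 4 ≡ 1; 2^4 ≡ 1² = 1 ≡ 1. Multiply: 5^7 ≡ 2^4 × 2^2 × 2^1 ≡ 1 × 1 × 2 (mod 3): 1 × 1 = 1 ≡ 1; 1 × 2 = 2 ≡ 2. So 5^7 ≡ 2 (mod 3).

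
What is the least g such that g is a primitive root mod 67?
p - 1 = 66 has prime divisors 2, 3, 11. h is a primitive root mod 67 iff h^(66/q) ≢ 1 (mod 67) for each such q.
h = 2: 2^33 ≡ 66, 2^22 ≡ 37, 2^6 ≡ 64 (mod 67); none is 1, so 2 has order 66 and is a primitive root.
The smallest primitive root mod 67 is g = 2.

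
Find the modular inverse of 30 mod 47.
30^(-1) ≡ 11 (mod 47). Verification: 30 × 11 = 330 ≡ 1 (mod 47)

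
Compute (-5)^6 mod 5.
(-5) ≡ 0 (mod 5). 6 = 4 + 2 (binary 110). Repeated squaring mod 5: 0^1 ≡ 0; 0^2 ≡ 0² = 0 ≡ 0; 0^4 ≡ 0² = 0 ≡ 0. Multiply: (-5)^6 ≡ 0^4 × 0^2 ≡ 0 × 0 (mod 5): 0 × 0 = 0 ≡ 0. So (-5)^6 ≡ 0 (mod 5).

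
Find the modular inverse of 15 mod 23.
15^(-1) ≡ 20 (mod 23). Verification: 15 × 20 = 300 ≡ 1 (mod 23)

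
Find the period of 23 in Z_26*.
Powers of 23 mod 26: 23^1≡23, 23^2≡9, 23^3≡25, 23^4≡3, 23^5≡17, 23^6≡1. Order = 6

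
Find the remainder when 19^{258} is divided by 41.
By Fermat: 19^{40} ≡ 1 (mod 41). 258 = 6×40 + 18. So 19^{258} ≡ 19^{18} ≡ 36 (mod 41)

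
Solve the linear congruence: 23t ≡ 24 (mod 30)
18

Since gcd(23, 30) = 1 divides 24, a solution exists.
Multiply both sides by the inverse of 23 mod 30:
  23^(-1) mod 30 = 17
  x ≡ 17 × 24 ≡ 408 ≡ 18 (mod 30)
Verification: 23 × 18 = 414 = 13 × 30 + 24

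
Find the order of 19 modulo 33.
Powers of 19 mod 33: 19^1≡19, 19^2≡31, 19^3≡28, 19^4≡4, 19^5≡10, 19^6≡25, 19^7≡13, 19^8≡16, 19^9≡7, 19^10≡1. Order = 10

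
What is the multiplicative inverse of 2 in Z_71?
2^(-1) ≡ 36 (mod 71). Verification: 2 × 36 = 72 ≡ 1 (mod 71)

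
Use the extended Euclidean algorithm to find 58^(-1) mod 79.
Extended GCD: 58(15) + 79(-11) = 1. So 58^(-1) ≡ 15 ≡ 15 (mod 79). Verify: 58 × 15 = 870 ≡ 1 (mod 79)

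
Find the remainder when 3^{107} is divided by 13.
By Fermat: 3^{12} ≡ 1 (mod 13). 107 = 8×12 + 11. So 3^{107} ≡ 3^{11} ≡ 9 (mod 13)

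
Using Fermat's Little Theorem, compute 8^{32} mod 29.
7

By Fermat's Little Theorem, a^(p-1) ≡ 1 (mod p) for prime p and gcd(a, p) = 1
Here p = 29, so 8^28 ≡ 1 (mod 29)
We can reduce the exponent: 32 mod 28 = 4
So 8^32 ≡ 8^4 (mod 29)
Computing: 8^4 mod 29 = 7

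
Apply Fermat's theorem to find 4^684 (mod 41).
By Fermat: 4^{40} ≡ 1 (mod 41). 684 ≡ 4 (mod 40). So 4^{684} ≡ 4^{4} ≡ 10 (mod 41)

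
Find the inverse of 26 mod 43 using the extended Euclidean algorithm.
Extended GCD: 26(5) + 43(-3) = 1. So 26^(-1) ≡ 5 ≡ 5 (mod 43). Verify: 26 × 5 = 130 ≡ 1 (mod 43)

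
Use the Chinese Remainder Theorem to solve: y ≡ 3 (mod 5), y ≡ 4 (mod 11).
48

Using the Chinese Remainder Theorem:
M = product of moduli = 55
For equation 1: M_1 = 11, 11 ≡ 1 (mod 5), inverse of 11 mod 5 is 1 (check: 1 × 1 = 1 ≡ 1 (mod 5))
For equation 2: M_2 = 5, 5 ≡ 5 (mod 11), inverse of 5 mod 11 is 9 (check: 5 × 9 = 45 ≡ 1 (mod 11))
Combine: y ≡ Σ r_i×M_i×(M_i⁻¹ mod m_i) = 3×11×1 + 4×5×9 = 33 + 180 = 213
213 mod 55 = 48
y ≡ 48 (mod 55)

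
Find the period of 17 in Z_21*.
Powers of 17 mod 21: 17^1≡17, 17^2≡16, 17^3≡20, 17^4≡4, 17^5≡5, 17^6≡1. Order = 6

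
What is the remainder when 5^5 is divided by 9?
5 = 4 + 1 (binary 101). Repeated squaring mod 9: 5^1 ≡ 5; 5^2 ≡ 5² = 25 ≡ 7; 5^4 ≡ 7² = 49 ≡ 4. Multiply: 5^5 = 5^4 × 5^1 ≡ 4 × 5 (mod 9): 4 × 5 = 20 ≡ 2. So 5^5 ≡ 2 (mod 9).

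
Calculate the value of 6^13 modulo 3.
Using repeated squaring. 6 ≡ 0 (mod 3). 13 = 8 + 4 + 1 (binary 1101). Repeated squaring mod 3: 0^1 ≡ 0; 0^2 ≡ 0² = 0 ≡ 0; 0^4 ≡ 0² = 0 ≡ 0; 0^8 ≡ 0² = 0 ≡ 0. Multiply: 6^13 ≡ 0^8 × 0^4 × 0^1 ≡ 0 × 0 × 0 (mod 3): 0 × 0 = 0 ≡ 0; 0 × 0 = 0 ≡ 0. So 6^13 ≡ 0 (mod 3).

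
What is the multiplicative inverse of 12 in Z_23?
2

Using Extended Euclidean Algorithm:
gcd(12, 23) = 1
Bezout coefficients: 12 × 2 + 23 × -1 = 1
So 12 × 2 ≡ 1 (mod 23)
The inverse is 2 mod 23 = 2
Verification: 12 × 2 = 24 = 1 × 23 + 1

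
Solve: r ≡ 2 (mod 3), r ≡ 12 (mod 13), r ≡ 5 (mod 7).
M = 3 × 13 × 7 = 273. M₁ = 91, y₁ ≡ 1 (mod 3). M₂ = 21, y₂ ≡ 5 (mod 13). M₃ = 39, y₃ ≡ 2 (mod 7). r = 2×91×1 + 12×21×5 + 5×39×2 ≡ 194 (mod 273)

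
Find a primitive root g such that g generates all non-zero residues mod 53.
p - 1 = 52 has prime divisors 2, 13. h is a primitive root mod 53 iff h^(52/q) ≢ 1 (mod 53) for each such q.
h = 2: 2^26 ≡ 52, 2^4 ≡ 16 (mod 53); none is 1, so 2 has order 52 and is a primitive root.
The smallest primitive root mod 53 is g = 2.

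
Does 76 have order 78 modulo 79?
p - 1 = 78 has prime divisors 2, 3, 13. Check 76^(78/q) mod 79 for each: 76^(78/2) = 76^39 ≡ 1, 76^(78/3) = 76^26 ≡ 23, 76^(78/13) = 76^6 ≡ 18 (mod 79). Since 76^39 ≡ 1 (mod 79), the order of 76 divides 39 (in fact the order is 39) ≠ 78, so it is not a primitive root.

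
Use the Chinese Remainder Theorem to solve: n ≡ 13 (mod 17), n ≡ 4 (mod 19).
M = 17 × 19 = 323. M₁ = 19, y₁ ≡ 9 (mod 17). M₂ = 17, y₂ ≡ 9 (mod 19). n = 13×19×9 + 4×17×9 ≡ 251 (mod 323)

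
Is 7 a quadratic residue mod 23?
By Euler's criterion: 7^{11} ≡ 22 (mod 23). Since this equals -1 (≡ 22), 7 is not a QR.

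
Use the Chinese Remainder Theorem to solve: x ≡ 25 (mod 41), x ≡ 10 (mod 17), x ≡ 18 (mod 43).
8102

Using the Chinese Remainder Theorem:
M = product of moduli = 29971
For equation 1: M_1 = 731, 731 ≡ 34 (mod 41), inverse of 731 mod 41 is 35 (check: 34 × 35 = 1190 ≡ 1 (mod 41))
For equation 2: M_2 = 1763, 1763 ≡ 12 (mod 17), inverse of 1763 mod 17 is 10 (check: 12 × 10 = 120 ≡ 1 (mod 17))
For equation 3: M_3 = 697, 697 ≡ 9 (mod 43), inverse of 697 mod 43 is 24 (check: 9 × 24 = 216 ≡ 1 (mod 43))
Combine: x ≡ Σ r_i×M_i×(M_i⁻¹ mod m_i) = 25×731×35 + 10×1763×10 + 18×697×24 = 639625 + 176300 + 301104 = 1117029
1117029 mod 29971 = 8102
x ≡ 8102 (mod 29971)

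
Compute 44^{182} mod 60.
16

Using successive squaring:
Binary expansion of 182: 10110110
Powers of 44 mod 60 (each is the square of the previous):
  44^1 ≡ 44 (mod 60)
  44^2 ≡ 44² = 1936 ≡ 16 (mod 60)
  44^4 ≡ 16² = 256 ≡ 16 (mod 60)
  44^8 ≡ 16² = 256 ≡ 16 (mod 60)
  44^16 ≡ 16² = 256 ≡ 16 (mod 60)
  44^32 ≡ 16² = 256 ≡ 16 (mod 60)
  44^64 ≡ 16² = 256 ≡ 16 (mod 60)
  44^128 ≡ 16² = 256 ≡ 16 (mod 60)
182 = 128 + 32 + 16 + 4 + 2, so 44^182 = 44^128 × 44^32 × 44^16 × 44^4 × 44^2 ≡ 16 × 16 × 16 × 16 × 16 (mod 60)
Multiplying step by step:
  16 × 16 = 256 ≡ 16 (mod 60)
  16 × 16 = 256 ≡ 16 (mod 60)
  16 × 16 = 256 ≡ 16 (mod 60)
  16 × 16 = 256 ≡ 16 (mod 60)
Result: 44^182 ≡ 16 (mod 60)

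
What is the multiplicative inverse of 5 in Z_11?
5^(-1) ≡ 9 (mod 11). Verification: 5 × 9 = 45 ≡ 1 (mod 11)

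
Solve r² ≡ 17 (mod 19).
The square roots of 17 mod 19 are 6 and 13. Verify: 6² = 36 ≡ 17 (mod 19)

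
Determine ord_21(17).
Powers of 17 mod 21: 17^1≡17, 17^2≡16, 17^3≡20, 17^4≡4, 17^5≡5, 17^6≡1. Order = 6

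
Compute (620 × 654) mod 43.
33

(620 × 654) = 405480
405480 mod 43 = 33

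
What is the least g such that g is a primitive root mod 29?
p - 1 = 28 has prime divisors 2, 7. h is a primitive root mod 29 iff h^(28/q) ≢ 1 (mod 29) for each such q.
h = 2: 2^14 ≡ 28, 2^4 ≡ 16 (mod 29); none is 1, so 2 has order 28 and is a primitive root.
The smallest primitive root mod 29 is g = 2.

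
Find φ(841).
812

Prime factorization: 841 = 29^2
Using the formula φ(n) = n × Π(1 - 1/p) for each prime factor p:
φ(841) = 841 × (1 - 1/29)
φ(841) = 812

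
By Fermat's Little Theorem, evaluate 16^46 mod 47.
By Fermat's Little Theorem, 16^{46} ≡ 1 (mod 47) since 47 is prime and gcd(16, 47) = 1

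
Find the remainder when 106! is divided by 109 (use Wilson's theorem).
(108)! = (106)! × (107) × (108) ≡ -1 (mod 109). So (106)! ≡ -1 × [(108)(107)]^(-1) ≡ 54 (mod 109)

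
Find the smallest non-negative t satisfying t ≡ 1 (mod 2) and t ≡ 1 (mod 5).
M = 2 × 5 = 10. M₁ = 5, y₁ ≡ 1 (mod 2). M₂ = 2, y₂ ≡ 3 (mod 5). t = 1×5×1 + 1×2×3 ≡ 1 (mod 10)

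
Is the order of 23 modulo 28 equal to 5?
No, the actual order is 6, not 5.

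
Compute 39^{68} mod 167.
27

Using successive squaring:
Binary expansion of 68: 1000100
Powers of 39 mod 167 (each is the square of the previous):
  39^1 ≡ 39 (mod 167)
  39^2 ≡ 39² = 1521 ≡ 18 (mod 167)
  39^4 ≡ 18² = 324 ≡ 157 (mod 167)
  39^8 ≡ 157² = 24649 ≡ 100 (mod 167)
  39^16 ≡ 100² = 10000 ≡ 147 (mod 167)
  39^32 ≡ 147² = 21609 ≡ 66 (mod 167)
  39^64 ≡ 66² = 4356 ≡ 14 (mod 167)
68 = 64 + 4, so 39^68 = 39^64 × 39^4 ≡ 14 × 157 (mod 167)
Multiplying step by step:
  14 × 157 = 2198 ≡ 27 (mod 167)
Result: 39^68 ≡ 27 (mod 167)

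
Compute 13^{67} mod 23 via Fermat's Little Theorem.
13

By Fermat's Little Theorem, a^(p-1) ≡ 1 (mod p) for prime p and gcd(a, p) = 1
Here p = 23, so 13^22 ≡ 1 (mod 23)
We can reduce the exponent: 67 mod 22 = 1
So 13^67 ≡ 13^1 (mod 23)
Computing: 13^1 mod 23 = 13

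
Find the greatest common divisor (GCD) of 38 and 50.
2

Using the Euclidean algorithm:
38 = 0 × 50 + 38
50 = 1 × 38 + 12
38 = 3 × 12 + 2
12 = 6 × 2 + 0

GCD(38, 50) = 2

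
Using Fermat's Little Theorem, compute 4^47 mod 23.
By Fermat: 4^{22} ≡ 1 (mod 23). 47 = 2×22 + 3. So 4^{47} ≡ 4^{3} ≡ 18 (mod 23)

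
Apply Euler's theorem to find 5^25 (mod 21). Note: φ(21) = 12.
By Euler: 5^{12} ≡ 1 (mod 21) since gcd(5, 21) = 1. 25 = 2×12 + 1. So 5^{25} ≡ 5^{1} ≡ 5 (mod 21)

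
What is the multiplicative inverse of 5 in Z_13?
8

Using Extended Euclidean Algorithm:
gcd(5, 13) = 1
Bezout coefficients: 5 × -5 + 13 × 2 = 1
So 5 × -5 ≡ 1 (mod 13)
The inverse is -5 mod 13 = 8
Verification: 5 × 8 = 40 = 3 × 13 + 1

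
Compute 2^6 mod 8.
6 = 4 + 2 (binary 110). Repeated squaring mod 8: 2^1 ≡ 2; 2^2 ≡ 2² = 4 ≡ 4; 2^4 ≡ 4² = 16 ≡ 0. Multiply: 2^6 = 2^4 × 2^2 ≡ 0 × 4 (mod 8): 0 × 4 = 0 ≡ 0. So 2^6 ≡ 0 (mod 8).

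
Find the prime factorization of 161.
7 × 23

Divide by primes starting from smallest:
161 ÷ 7 = 23
23 ÷ 23 = 1

161 = 7 × 23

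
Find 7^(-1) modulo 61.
35

Using Extended Euclidean Algorithm:
gcd(7, 61) = 1
Bezout coefficients: 7 × -26 + 61 × 3 = 1
So 7 × -26 ≡ 1 (mod 61)
The inverse is -26 mod 61 = 35
Verification: 7 × 35 = 245 = 4 × 61 + 1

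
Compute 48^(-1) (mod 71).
37

Using Extended Euclidean Algorithm:
gcd(48, 71) = 1
Bezout coefficients: 48 × -34 + 71 × 23 = 1
So 48 × -34 ≡ 1 (mod 71)
The inverse is -34 mod 71 = 37
Verification: 48 × 37 = 1776 = 25 × 71 + 1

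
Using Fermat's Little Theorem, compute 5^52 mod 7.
By Fermat: 5^{6} ≡ 1 (mod 7). 52 = 8×6 + 4. So 5^{52} ≡ 5^{4} ≡ 2 (mod 7)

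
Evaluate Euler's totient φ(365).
288

Prime factorization: 365 = 5 × 73
Using the formula φ(n) = n × Π(1 - 1/p) for each prime factor p:
φ(365) = 365 × (1 - 1/5) × (1 - 1/73)
φ(365) = 288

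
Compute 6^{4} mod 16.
0

Using successive squaring:
Binary expansion of 4: 100
Powers of 6 mod 16 (each is the square of the previous):
  6^1 ≡ 6 (mod 16)
  6^2 ≡ 6² = 36 ≡ 4 (mod 16)
  6^4 ≡ 4² = 16 ≡ 0 (mod 16)
4 is a power of 2, so 6^4 is the last square: ≡ 0 (mod 16)
Result: 6^4 ≡ 0 (mod 16)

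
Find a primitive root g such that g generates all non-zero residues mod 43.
p - 1 = 42 has prime divisors 2, 3, 7. h is a primitive root mod 43 iff h^(42/q) ≢ 1 (mod 43) for each such q.
h = 2: 2^21 ≡ 42, 2^14 ≡ 1, 2^6 ≡ 21 (mod 43); 2^14 ≡ 1, so not a primitive root.
h = 3: 3^21 ≡ 42, 3^14 ≡ 36, 3^6 ≡ 41 (mod 43); none is 1, so 3 has order 42 and is a primitive root.
The smallest primitive root mod 43 is g = 3.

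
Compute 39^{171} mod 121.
6

Using successive squaring:
Binary expansion of 171: 10101011
Powers of 39 mod 121 (each is the square of the previous):
  39^1 ≡ 39 (mod 121)
  39^2 ≡ 39² = 1521 ≡ 69 (mod 121)
  39^4 ≡ 69² = 4761 ≡ 42 (mod 121)
  39^8 ≡ 42² = 1764 ≡ 70 (mod 121)
  39^16 ≡ 70² = 4900 ≡ 60 (mod 121)
  39^32 ≡ 60² = 3600 ≡ 91 (mod 121)
  39^64 ≡ 91² = 8281 ≡ 53 (mod 121)
  39^128 ≡ 53² = 2809 ≡ 26 (mod 121)
171 = 128 + 32 + 8 + 2 + 1, so 39^171 = 39^128 × 39^32 × 39^8 × 39^2 × 39^1 ≡ 26 × 91 × 70 × 69 × 39 (mod 121)
Multiplying step by step:
  26 × 91 = 2366 ≡ 67 (mod 121)
  67 × 70 = 4690 ≡ 92 (mod 121)
  92 × 69 = 6348 ≡ 56 (mod 121)
  56 × 39 = 2184 ≡ 6 (mod 121)
Result: 39^171 ≡ 6 (mod 121)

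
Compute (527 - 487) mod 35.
5

(527 - 487) = 40
40 mod 35 = 5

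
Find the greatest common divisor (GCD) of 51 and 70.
1

Using the Euclidean algorithm:
51 = 0 × 70 + 51
70 = 1 × 51 + 19
51 = 2 × 19 + 13
19 = 1 × 13 + 6
13 = 2 × 6 + 1
6 = 6 × 1 + 0

GCD(51, 70) = 1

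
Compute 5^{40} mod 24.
1

Using successive squaring:
Binary expansion of 40: 101000
Powers of 5 mod 24 (each is the square of the previous):
  5^1 ≡ 5 (mod 24)
  5^2 ≡ 5² = 25 ≡ 1 (mod 24)
  5^4 ≡ 1² = 1 ≡ 1 (mod 24)
  5^8 ≡ 1² = 1 ≡ 1 (mod 24)
  5^16 ≡ 1² = 1 ≡ 1 (mod 24)
  5^32 ≡ 1² = 1 ≡ 1 (mod 24)
40 = 32 + 8, so 5^40 = 5^32 × 5^8 ≡ 1 × 1 (mod 24)
Multiplying step by step:
  1 × 1 = 1 ≡ 1 (mod 24)
Result: 5^40 ≡ 1 (mod 24)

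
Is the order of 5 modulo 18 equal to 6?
Yes, ord_18(5) = 6.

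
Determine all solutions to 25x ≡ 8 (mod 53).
30

Since gcd(25, 53) = 1 divides 8, a solution exists.
Multiply both sides by the inverse of 25 mod 53:
  25^(-1) mod 53 = 17
  x ≡ 17 × 8 ≡ 136 ≡ 30 (mod 53)
Verification: 25 × 30 = 750 = 14 × 53 + 8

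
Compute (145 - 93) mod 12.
4

(145 - 93) = 52
52 mod 12 = 4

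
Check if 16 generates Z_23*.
p - 1 = 22 has prime divisors 2, 11. Check 16^(22/q) mod 23 for each: 16^(22/2) = 16^11 ≡ 1, 16^(22/11) = 16^2 ≡ 3 (mod 23). Since 16^11 ≡ 1 (mod 23), the order of 16 divides 11 (in fact the order is 11) ≠ 22, so it is not a primitive root.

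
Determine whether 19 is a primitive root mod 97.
p - 1 = 96 has prime divisors 2, 3. Check 19^(96/q) mod 97 for each: 19^(96/2) = 19^48 ≡ 96, 19^(96/3) = 19^32 ≡ 1 (mod 97). Since 19^32 ≡ 1 (mod 97), the order of 19 divides 32 (in fact the order is 32) ≠ 96, so it is not a primitive root.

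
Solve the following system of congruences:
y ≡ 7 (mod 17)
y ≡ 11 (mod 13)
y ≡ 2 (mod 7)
1129

Using the Chinese Remainder Theorem:
M = product of moduli = 1547
For equation 1: M_1 = 91, 91 ≡ 6 (mod 17), inverse of 91 mod 17 is 3 (check: 6 × 3 = 18 ≡ 1 (mod 17))
For equation 2: M_2 = 119, 119 ≡ 2 (mod 13), inverse of 119 mod 13 is 7 (check: 2 × 7 = 14 ≡ 1 (mod 13))
For equation 3: M_3 = 221, 221 ≡ 4 (mod 7), inverse of 221 mod 7 is 2 (check: 4 × 2 = 8 ≡ 1 (mod 7))
Combine: y ≡ Σ r_i×M_i×(M_i⁻¹ mod m_i) = 7×91×3 + 11×119×7 + 2×221×2 = 1911 + 9163 + 884 = 11958
11958 mod 1547 = 1129
y ≡ 1129 (mod 1547)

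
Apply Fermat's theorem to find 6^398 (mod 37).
By Fermat: 6^{36} ≡ 1 (mod 37). 398 ≡ 2 (mod 36). So 6^{398} ≡ 6^{2} ≡ 36 (mod 37)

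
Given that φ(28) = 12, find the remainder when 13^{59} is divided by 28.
By Euler: 13^{12} ≡ 1 (mod 28) since gcd(13, 28) = 1. 59 = 4×12 + 11. So 13^{59} ≡ 13^{11} ≡ 13 (mod 28)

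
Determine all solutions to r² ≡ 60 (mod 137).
The square roots of 60 mod 137 are 34 and 103. Verify: 34² = 1156 ≡ 60 (mod 137)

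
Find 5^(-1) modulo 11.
9

Using Extended Euclidean Algorithm:
gcd(5, 11) = 1
Bezout coefficients: 5 × -2 + 11 × 1 = 1
So 5 × -2 ≡ 1 (mod 11)
The inverse is -2 mod 11 = 9
Verification: 5 × 9 = 45 = 4 × 11 + 1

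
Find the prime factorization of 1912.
2^3 × 239

Divide by primes starting from smallest:
1912 ÷ 2 = 956
956 ÷ 2 = 478
478 ÷ 2 = 239
239 ÷ 239 = 1

1912 = 2^3 × 239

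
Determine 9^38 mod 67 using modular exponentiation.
Using repeated squaring. 38 = 32 + 4 + 2 (binary 100110). Repeated squaring mod 67: 9^1 ≡ 9; 9^2 ≡ 9² = 81 ≡ 14; 9^4 ≡ 14² = 196 ≡ 62; 9^8 ≡ 62² = 3844 ≡ 25; 9^16 ≡ 25² = 625 ≡ 22; 9^32 ≡ 22² = 484 ≡ 15. Multiply: 9^38 = 9^32 × 9^4 × 9^2 ≡ 15 × 62 × 14 (mod 67): 15 × 62 = 930 ≡ 59; 59 × 14 = 826 ≡ 22. So 9^38 ≡ 22 (mod 67).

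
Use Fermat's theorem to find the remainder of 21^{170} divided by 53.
6

By Fermat's Little Theorem, a^(p-1) ≡ 1 (mod p) for prime p and gcd(a, p) = 1
Here p = 53, so 21^52 ≡ 1 (mod 53)
We can reduce the exponent: 170 mod 52 = 14
So 21^170 ≡ 21^14 (mod 53)
Computing: 21^14 mod 53 = 6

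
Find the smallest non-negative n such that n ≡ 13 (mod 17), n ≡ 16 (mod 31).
47

Using the Chinese Remainder Theorem:
M = product of moduli = 527
For equation 1: M_1 = 31, 31 ≡ 14 (mod 17), inverse of 31 mod 17 is 11 (check: 14 × 11 = 154 ≡ 1 (mod 17))
For equation 2: M_2 = 17, 17 ≡ 17 (mod 31), inverse of 17 mod 31 is 11 (check: 17 × 11 = 187 ≡ 1 (mod 31))
Combine: n ≡ Σ r_i×M_i×(M_i⁻¹ mod m_i) = 13×31×11 + 16×17×11 = 4433 + 2992 = 7425
7425 mod 527 = 47
n ≡ 47 (mod 527)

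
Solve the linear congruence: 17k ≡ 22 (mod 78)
38

Since gcd(17, 78) = 1 divides 22, a solution exists.
Multiply both sides by the inverse of 17 mod 78:
  17^(-1) mod 78 = 23
  x ≡ 23 × 22 ≡ 506 ≡ 38 (mod 78)
Verification: 17 × 38 = 646 = 8 × 78 + 22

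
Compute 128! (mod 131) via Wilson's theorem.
(130)! = (128)! × (129) × (130) ≡ -1 (mod 131). So (128)! ≡ -1 × [(130)(129)]^(-1) ≡ 65 (mod 131)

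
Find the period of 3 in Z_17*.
Powers of 3 mod 17: 3^1≡3, 3^2≡9, 3^3≡10, 3^4≡13, 3^5≡5, 3^6≡15, 3^7≡11, 3^8≡16, 3^9≡14, 3^10≡8, 3^11≡7, 3^12≡4, 3^13≡12, 3^14≡2, 3^15≡6, 3^16≡1. Order = 16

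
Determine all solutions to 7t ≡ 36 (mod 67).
53

Since gcd(7, 67) = 1 divides 36, a solution exists.
Multiply both sides by the inverse of 7 mod 67:
  7^(-1) mod 67 = 48
  x ≡ 48 × 36 ≡ 1728 ≡ 53 (mod 67)
Verification: 7 × 53 = 371 = 5 × 67 + 36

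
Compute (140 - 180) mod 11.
4

(140 - 180) = -40
-40 mod 11 = 4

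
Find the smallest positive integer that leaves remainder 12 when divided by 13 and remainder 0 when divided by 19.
M = 13 × 19 = 247. M₁ = 19, y₁ ≡ 11 (mod 13). M₂ = 13, y₂ ≡ 3 (mod 19). z = 12×19×11 + 0×13×3 ≡ 38 (mod 247). The smallest positive such number is 38.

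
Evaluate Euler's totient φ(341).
300

Prime factorization: 341 = 11 × 31
Using the formula φ(n) = n × Π(1 - 1/p) for each prime factor p:
φ(341) = 341 × (1 - 1/11) × (1 - 1/31)
φ(341) = 300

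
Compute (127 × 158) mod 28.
18

(127 × 158) = 20066
20066 mod 28 = 18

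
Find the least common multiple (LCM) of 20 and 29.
580

First find GCD(20, 29) using the Euclidean algorithm:
20 = 0 × 29 + 20
29 = 1 × 20 + 9
20 = 2 × 9 + 2
9 = 4 × 2 + 1
2 = 2 × 1 + 0
GCD(20, 29) = 1

LCM formula: LCM(a, b) = (a × b) / GCD(a, b)
LCM(20, 29) = (20 × 29) / 1
LCM(20, 29) = 580 / 1
LCM(20, 29) = 580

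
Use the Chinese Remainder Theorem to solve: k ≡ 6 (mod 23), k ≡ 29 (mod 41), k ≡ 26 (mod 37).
5687

Using the Chinese Remainder Theorem:
M = product of moduli = 34891
For equation 1: M_1 = 1517, 1517 ≡ 22 (mod 23), inverse of 1517 mod 23 is 22 (check: 22 × 22 = 484 ≡ 1 (mod 23))
For equation 2: M_2 = 851, 851 ≡ 31 (mod 41), inverse of 851 mod 41 is 4 (check: 31 × 4 = 124 ≡ 1 (mod 41))
For equation 3: M_3 = 943, 943 ≡ 18 (mod 37), inverse of 943 mod 37 is 35 (check: 18 × 35 = 630 ≡ 1 (mod 37))
Combine: k ≡ Σ r_i×M_i×(M_i⁻¹ mod m_i) = 6×1517×22 + 29×851×4 + 26×943×35 = 200244 + 98716 + 858130 = 1157090
1157090 mod 34891 = 5687
k ≡ 5687 (mod 34891)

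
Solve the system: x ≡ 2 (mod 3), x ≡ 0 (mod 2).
M = 3 × 2 = 6. M₁ = 2, y₁ ≡ 2 (mod 3). M₂ = 3, y₂ ≡ 1 (mod 2). x = 2×2×2 + 0×3×1 ≡ 2 (mod 6)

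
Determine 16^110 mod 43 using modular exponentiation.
Using Fermat: 16^{42} ≡ 1 (mod 43). 110 ≡ 26 (mod 42). So 16^{110} ≡ 16^{26} ≡ 21 (mod 43)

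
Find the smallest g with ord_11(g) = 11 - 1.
p - 1 = 10 has prime divisors 2, 5. h is a primitive root mod 11 iff h^(10/q) ≢ 1 (mod 11) for each such q.
h = 2: 2^5 ≡ 10, 2^2 ≡ 4 (mod 11); none is 1, so 2 has order 10 and is a primitive root.
The smallest primitive root mod 11 is g = 2.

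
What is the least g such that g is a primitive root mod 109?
p - 1 = 108 has prime divisors 2, 3. h is a primitive root mod 109 iff h^(108/q) ≢ 1 (mod 109) for each such q.
h = 2: 2^54 ≡ 108, 2^36 ≡ 1 (mod 109); 2^36 ≡ 1, so not a primitive root.
h = 3: 3^54 ≡ 1, 3^36 ≡ 63 (mod 109); 3^54 ≡ 1, so not a primitive root.
h = 4: 4^54 ≡ 1, 4^36 ≡ 1 (mod 109); 4^54 ≡ 1, so not a primitive root.
h = 5: 5^54 ≡ 1, 5^36 ≡ 63 (mod 109); 5^54 ≡ 1, so not a primitive root.
h = 6: 6^54 ≡ 108, 6^36 ≡ 63 (mod 109); none is 1, so 6 has order 108 and is a primitive root.
The smallest primitive root mod 109 is g = 6.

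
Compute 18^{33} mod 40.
8

Using successive squaring:
Binary expansion of 33: 100001
Powers of 18 mod 40 (each is the square of the previous):
  18^1 ≡ 18 (mod 40)
  18^2 ≡ 18² = 324 ≡ 4 (mod 40)
  18^4 ≡ 4² = 16 ≡ 16 (mod 40)
  18^8 ≡ 16² = 256 ≡ 16 (mod 40)
  18^16 ≡ 16² = 256 ≡ 16 (mod 40)
  18^32 ≡ 16² = 256 ≡ 16 (mod 40)
33 = 32 + 1, so 18^33 = 18^32 × 18^1 ≡ 16 × 18 (mod 40)
Multiplying step by step:
  16 × 18 = 288 ≡ 8 (mod 40)
Result: 18^33 ≡ 8 (mod 40)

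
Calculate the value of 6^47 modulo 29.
Using Fermat: 6^{28} ≡ 1 (mod 29). 47 ≡ 19 (mod 28). So 6^{47} ≡ 6^{19} ≡ 4 (mod 29)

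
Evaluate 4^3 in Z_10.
3 = 2 + 1 (binary 11). Repeated squaring mod 10: 4^1 ≡ 4; 4^2 ≡ 4² = 16 ≡ 6. Multiply: 4^3 = 4^2 × 4^1 ≡ 6 × 4 (mod 10): 6 × 4 = 24 ≡ 4. So 4^3 ≡ 4 (mod 10).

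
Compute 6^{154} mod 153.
117

Using successive squaring:
Binary expansion of 154: 10011010
Powers of 6 mod 153 (each is the square of the previous):
  6^1 ≡ 6 (mod 153)
  6^2 ≡ 6² = 36 ≡ 36 (mod 153)
  6^4 ≡ 36² = 1296 ≡ 72 (mod 153)
  6^8 ≡ 72² = 5184 ≡ 135 (mod 153)
  6^16 ≡ 135² = 18225 ≡ 18 (mod 153)
  6^32 ≡ 18² = 324 ≡ 18 (mod 153)
  6^64 ≡ 18² = 324 ≡ 18 (mod 153)
  6^128 ≡ 18² = 324 ≡ 18 (mod 153)
154 = 128 + 16 + 8 + 2, so 6^154 = 6^128 × 6^16 × 6^8 × 6^2 ≡ 18 × 18 × 135 × 36 (mod 153)
Multiplying step by step:
  18 × 18 = 324 ≡ 18 (mod 153)
  18 × 135 = 2430 ≡ 135 (mod 153)
  135 × 36 = 4860 ≡ 117 (mod 153)
Result: 6^154 ≡ 117 (mod 153)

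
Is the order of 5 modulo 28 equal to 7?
No, the actual order is 6, not 7.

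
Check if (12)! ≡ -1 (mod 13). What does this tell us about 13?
(12)! mod 13 = 12. Since this equals -1 (mod 13), Wilson confirms 13 is prime.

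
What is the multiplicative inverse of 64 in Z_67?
22

Using Extended Euclidean Algorithm:
gcd(64, 67) = 1
Bezout coefficients: 64 × 22 + 67 × -21 = 1
So 64 × 22 ≡ 1 (mod 67)
The inverse is 22 mod 67 = 22
Verification: 64 × 22 = 1408 = 21 × 67 + 1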